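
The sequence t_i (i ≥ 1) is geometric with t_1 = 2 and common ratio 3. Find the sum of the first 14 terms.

4782968

t_i = 2·3^(i-1).
S = 2·(3^14 - 1)/(3 - 1) = 2·(4782969 - 1)/(2) = 4782968.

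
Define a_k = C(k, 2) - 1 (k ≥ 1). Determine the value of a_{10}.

44

C(10, 2) = 45, so a_{10} = 44.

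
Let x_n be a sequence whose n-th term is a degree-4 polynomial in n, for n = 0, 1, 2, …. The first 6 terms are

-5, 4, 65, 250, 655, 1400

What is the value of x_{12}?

1st diffs: 9, 61, 185, 405, 745.
2nd diffs: 52, 124, 220, 340.
3rd diffs: 72, 96, 120.
4th diffs: 24, 24 (constant).
Newton forward-difference form: x_n = -5 + 9·C(n,1) + 52·C(n,2) + 72·C(n,3) + 24·C(n,4).
At n = 12: n = 12, so x_{12} = -5 + 108 + 3432 + 15840 + 11880 = 31255.

31255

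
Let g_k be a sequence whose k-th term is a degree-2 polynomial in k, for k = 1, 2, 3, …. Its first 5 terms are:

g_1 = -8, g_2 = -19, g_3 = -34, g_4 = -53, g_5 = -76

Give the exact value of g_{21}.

-988

1st diffs: -11, -15, -19, -23.
2nd diffs: -4, -4, -4 (constant).
Newton forward-difference form: g_k = -8 + (-11)·C(k-1,1) + (-4)·C(k-1,2).
At k = 21: k-1 = 20, so g_{21} = -8 - 220 - 760 = -988.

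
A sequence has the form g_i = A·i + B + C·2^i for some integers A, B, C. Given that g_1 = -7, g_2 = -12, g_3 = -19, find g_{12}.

-4134

At i = 1, 2, 3: A + B + 2C = -7; 2A + B + 4C = -12; 3A + B + 8C = -19.
Subtracting the first from the second: A + 2C = -5.
Subtracting the second from the third: A + 4C = -7.
Solving: C = -1, A = -3, then B = -2.
Hence g_{12} = -3·12 + (-2) + (-1)·4096 = -4134.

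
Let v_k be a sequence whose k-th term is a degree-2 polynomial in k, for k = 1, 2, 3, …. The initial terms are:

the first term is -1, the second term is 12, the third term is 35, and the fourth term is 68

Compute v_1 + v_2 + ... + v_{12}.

3046

1st diffs: 13, 23, 33.
2nd diffs: 10, 10 (constant).
So v_k = 5k^2 - 2k - 4.
Continuing: …, 111, 164, 227, 300, …, v_{12} = 692.
Summing k = 1..12 (12 terms) gives 3046.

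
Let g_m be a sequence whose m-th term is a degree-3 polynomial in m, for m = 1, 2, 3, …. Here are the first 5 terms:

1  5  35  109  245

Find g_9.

1769

1st diffs: 4, 30, 74, 136.
2nd diffs: 26, 44, 62.
3rd diffs: 18, 18 (constant).
Newton forward-difference form: g_m = 1 + 4·C(m-1,1) + 26·C(m-1,2) + 18·C(m-1,3).
At m = 9: m-1 = 8, so g_9 = 1 + 32 + 728 + 1008 = 1769.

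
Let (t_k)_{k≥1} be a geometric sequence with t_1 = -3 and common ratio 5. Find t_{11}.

-29296875

t_k = (-3)·5^(k-1).
t_{11} = (-3)·5^10 = -29296875.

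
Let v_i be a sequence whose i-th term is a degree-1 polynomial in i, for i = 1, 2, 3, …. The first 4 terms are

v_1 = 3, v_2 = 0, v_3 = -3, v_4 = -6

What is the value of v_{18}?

1st diffs: -3, -3, -3 (constant).
So v_i = -3i + 6.
Evaluating at i = 18 gives v_{18} = -48.

-48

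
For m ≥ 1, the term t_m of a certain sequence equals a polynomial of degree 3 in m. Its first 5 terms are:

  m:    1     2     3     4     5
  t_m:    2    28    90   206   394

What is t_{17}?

1st diffs: 26, 62, 116, 188.
2nd diffs: 36, 54, 72.
3rd diffs: 18, 18 (constant).
Newton forward-difference form: t_m = 2 + 26·C(m-1,1) + 36·C(m-1,2) + 18·C(m-1,3).
At m = 17: m-1 = 16, so t_{17} = 2 + 416 + 4320 + 10080 = 14818.

14818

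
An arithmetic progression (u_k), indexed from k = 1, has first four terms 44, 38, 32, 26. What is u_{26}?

-106

Common difference d = -6.
u_k = 44 + (k - 1)·(-6).
u_{26} = 44 + 25·(-6) = -106.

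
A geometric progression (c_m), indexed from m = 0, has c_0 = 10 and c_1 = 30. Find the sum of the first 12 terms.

Common ratio r = 3.
c_m = 10·3^(m-0).
S = 10·(3^12 - 1)/(3 - 1) = 10·(531441 - 1)/(2) = 2657200.

2657200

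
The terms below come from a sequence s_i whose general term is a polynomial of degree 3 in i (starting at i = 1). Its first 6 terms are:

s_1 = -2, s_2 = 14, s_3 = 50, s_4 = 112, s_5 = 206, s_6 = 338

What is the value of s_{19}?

8242

1st diffs: 16, 36, 62, 94, 132.
2nd diffs: 20, 26, 32, 38.
3rd diffs: 6, 6, 6 (constant).
So s_i = i^3 + 4i^2 - 3i - 4.
Evaluating at i = 19 gives s_{19} = 8242.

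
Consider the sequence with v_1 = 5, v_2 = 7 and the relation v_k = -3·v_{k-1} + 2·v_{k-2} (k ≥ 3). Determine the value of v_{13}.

Compute successive terms:
v_3 = -11  v_4 = 47  v_5 = -163  …  v_{10} = 93751  v_{11} = -333899  v_{12} = 1189199  v_{13} = -4235395.

-4235395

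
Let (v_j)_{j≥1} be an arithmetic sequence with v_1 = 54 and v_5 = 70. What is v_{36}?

Common difference d = (70 - 54) / (5 - 1) = 4.
v_j = 54 + (j - 1)·4.
v_{36} = 54 + 35·4 = 194.

194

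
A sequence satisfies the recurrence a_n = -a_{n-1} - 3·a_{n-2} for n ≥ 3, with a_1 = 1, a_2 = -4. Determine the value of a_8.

-4

Applying the relation repeatedly:
a_3 = 1; a_4 = 11; a_5 = -14; a_6 = -19; a_7 = 61; a_8 = -4.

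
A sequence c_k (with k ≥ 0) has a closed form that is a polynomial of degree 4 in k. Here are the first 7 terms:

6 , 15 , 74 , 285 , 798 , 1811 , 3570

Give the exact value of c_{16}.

150630

1st diffs: 9, 59, 211, 513, 1013, 1759.
2nd diffs: 50, 152, 302, 500, 746.
3rd diffs: 102, 150, 198, 246.
4th diffs: 48, 48, 48 (constant).
So c_k = 2k^4 + 5k^3 - 4k^2 + 6k + 6.
Evaluating at k = 16 gives c_{16} = 150630.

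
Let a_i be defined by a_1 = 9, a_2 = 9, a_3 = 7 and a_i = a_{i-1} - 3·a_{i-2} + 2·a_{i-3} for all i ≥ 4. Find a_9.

-77

Step forward from the initial values:
a_4 = -2  a_5 = -5  a_6 = 15  a_7 = 26  a_8 = -29  a_9 = -77.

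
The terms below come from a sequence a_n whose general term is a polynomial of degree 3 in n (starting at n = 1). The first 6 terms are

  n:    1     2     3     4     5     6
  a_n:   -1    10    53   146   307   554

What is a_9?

1991

1st diffs: 11, 43, 93, 161, 247.
2nd diffs: 32, 50, 68, 86.
3rd diffs: 18, 18, 18 (constant).
So a_n = 3n^3 - 2n^2 - 4n + 2.
Evaluating at n = 9 gives a_9 = 1991.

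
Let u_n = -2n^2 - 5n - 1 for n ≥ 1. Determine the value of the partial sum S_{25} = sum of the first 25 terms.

Over n = 1..25: Σn = 325, Σn² = 5525.
Total = (-2)·5525 + (-5)·325 + (-1)·25 = -12700.

-12700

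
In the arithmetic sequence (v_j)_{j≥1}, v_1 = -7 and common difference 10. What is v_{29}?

273

v_j = -7 + (j - 1)·10.
v_{29} = -7 + 28·10 = 273.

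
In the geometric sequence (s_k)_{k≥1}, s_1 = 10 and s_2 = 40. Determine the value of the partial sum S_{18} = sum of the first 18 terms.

Common ratio r = 4.
s_k = 10·4^(k-1).
S = 10·(4^18 - 1)/(4 - 1) = 10·(68719476736 - 1)/(3) = 229064922450.

229064922450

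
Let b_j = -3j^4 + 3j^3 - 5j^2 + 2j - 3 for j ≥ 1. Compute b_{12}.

-57723

b_{12} = -3·12^4 + 3·12^3 - 5·12^2 + 2·12 - 3 = -57723.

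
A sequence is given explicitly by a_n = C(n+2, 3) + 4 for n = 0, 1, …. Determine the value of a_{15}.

C(17, 3) = 680, so a_{15} = 684.

684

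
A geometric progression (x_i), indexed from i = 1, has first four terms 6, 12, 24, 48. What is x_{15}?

Common ratio r = 2.
x_i = 6·2^(i-1).
x_{15} = 6·2^14 = 98304.

98304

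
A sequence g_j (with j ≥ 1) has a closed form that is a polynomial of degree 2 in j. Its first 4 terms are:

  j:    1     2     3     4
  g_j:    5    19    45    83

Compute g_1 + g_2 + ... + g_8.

1104

1st diffs: 14, 26, 38.
2nd diffs: 12, 12 (constant).
Newton forward-difference form: g_j = 5 + 14·C(j-1,1) + 12·C(j-1,2).
Continuing: 133, 195, 269, 355.
Summing j = 1..8 (8 terms) gives 1104.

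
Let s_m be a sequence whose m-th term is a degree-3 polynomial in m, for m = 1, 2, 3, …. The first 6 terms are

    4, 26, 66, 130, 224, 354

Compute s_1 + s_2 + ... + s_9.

3096

1st diffs: 22, 40, 64, 94, 130.
2nd diffs: 18, 24, 30, 36.
3rd diffs: 6, 6, 6 (constant).
Newton forward-difference form: s_m = 4 + 22·C(m-1,1) + 18·C(m-1,2) + 6·C(m-1,3).
Continuing: 526, 746, 1020.
Summing m = 1..9 (9 terms) gives 3096.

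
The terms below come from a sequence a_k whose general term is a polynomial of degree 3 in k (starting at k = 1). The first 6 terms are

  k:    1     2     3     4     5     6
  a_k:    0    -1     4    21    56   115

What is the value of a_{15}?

1st diffs: -1, 5, 17, 35, 59.
2nd diffs: 6, 12, 18, 24.
3rd diffs: 6, 6, 6 (constant).
Newton forward-difference form: a_k = (-1)·C(k-1,1) + 6·C(k-1,2) + 6·C(k-1,3).
At k = 15: k-1 = 14, so a_{15} = -14 + 546 + 2184 = 2716.

2716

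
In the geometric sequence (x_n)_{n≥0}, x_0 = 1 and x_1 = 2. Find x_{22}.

4194304

Common ratio r = 2.
x_n = 1·2^(n-0).
x_{22} = 1·2^22 = 4194304.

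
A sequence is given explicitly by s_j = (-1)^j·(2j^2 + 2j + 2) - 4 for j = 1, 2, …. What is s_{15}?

-486

(-1)^15 = -1; 2j^2 + 2j + 2 at j=15 is 482; so s_{15} = -486.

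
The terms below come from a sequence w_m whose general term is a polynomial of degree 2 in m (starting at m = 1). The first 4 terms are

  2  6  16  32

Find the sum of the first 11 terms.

1232

1st diffs: 4, 10, 16.
2nd diffs: 6, 6 (constant).
Newton forward-difference form: w_m = 2 + 4·C(m-1,1) + 6·C(m-1,2).
Continuing: …, 54, 82, 116, 156, …, w_{11} = 312.
Summing m = 1..11 (11 terms) gives 1232.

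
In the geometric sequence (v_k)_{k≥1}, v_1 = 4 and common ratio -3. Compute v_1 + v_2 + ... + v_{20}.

-3486784400

v_k = 4·(-3)^(k-1).
S = 4·((-3)^20 - 1)/(-3 - 1) = 4·(3486784401 - 1)/(-4) = -3486784400.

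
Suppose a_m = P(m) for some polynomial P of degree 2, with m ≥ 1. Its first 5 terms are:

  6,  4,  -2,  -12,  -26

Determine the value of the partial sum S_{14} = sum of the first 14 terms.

-1554

1st diffs: -2, -6, -10, -14.
2nd diffs: -4, -4, -4 (constant).
Newton forward-difference form: a_m = 6 + (-2)·C(m-1,1) + (-4)·C(m-1,2).
Continuing: …, -44, -66, -92, -122, …, a_{14} = -332.
Summing m = 1..14 (14 terms) gives -1554.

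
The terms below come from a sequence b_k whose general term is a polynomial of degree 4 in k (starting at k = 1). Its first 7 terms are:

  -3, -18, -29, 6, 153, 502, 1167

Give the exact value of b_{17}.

67437

1st diffs: -15, -11, 35, 147, 349, 665.
2nd diffs: 4, 46, 112, 202, 316.
3rd diffs: 42, 66, 90, 114.
4th diffs: 24, 24, 24 (constant).
So b_k = k^4 - 3k^3 - 5k^2 + 6k - 2.
Evaluating at k = 17 gives b_{17} = 67437.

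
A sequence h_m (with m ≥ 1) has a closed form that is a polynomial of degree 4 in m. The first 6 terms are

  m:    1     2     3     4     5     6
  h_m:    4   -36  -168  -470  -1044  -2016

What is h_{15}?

-61344

1st diffs: -40, -132, -302, -574, -972.
2nd diffs: -92, -170, -272, -398.
3rd diffs: -78, -102, -126.
4th diffs: -24, -24 (constant).
So h_m = -m^4 - 3m^3 - 3m^2 + 5m + 6.
Evaluating at m = 15 gives h_{15} = -61344.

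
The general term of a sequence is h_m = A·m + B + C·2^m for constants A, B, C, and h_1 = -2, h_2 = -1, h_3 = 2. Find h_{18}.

At m = 1, 2, 3: A + B + 2C = -2; 2A + B + 4C = -1; 3A + B + 8C = 2.
Subtracting the first from the second: A + 2C = 1.
Subtracting the second from the third: A + 4C = 3.
Solving: C = 1, A = -1, then B = -3.
Hence h_{18} = -1·18 + (-3) + 1·262144 = 262123.

262123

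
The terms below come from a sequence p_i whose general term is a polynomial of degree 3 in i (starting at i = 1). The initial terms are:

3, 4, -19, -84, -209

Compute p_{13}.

-5529

1st diffs: 1, -23, -65, -125.
2nd diffs: -24, -42, -60.
3rd diffs: -18, -18 (constant).
Newton forward-difference form: p_i = 3 + 1·C(i-1,1) + (-24)·C(i-1,2) + (-18)·C(i-1,3).
At i = 13: i-1 = 12, so p_{13} = 3 + 12 - 1584 - 3960 = -5529.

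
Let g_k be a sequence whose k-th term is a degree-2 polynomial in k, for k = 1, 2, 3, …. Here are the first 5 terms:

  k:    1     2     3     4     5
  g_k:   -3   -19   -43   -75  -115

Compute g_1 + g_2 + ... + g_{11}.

-2233

1st diffs: -16, -24, -32, -40.
2nd diffs: -8, -8, -8 (constant).
So g_k = -4k^2 - 4k + 5.
Continuing: …, -163, -219, -283, -355, …, g_{11} = -523.
Summing k = 1..11 (11 terms) gives -2233.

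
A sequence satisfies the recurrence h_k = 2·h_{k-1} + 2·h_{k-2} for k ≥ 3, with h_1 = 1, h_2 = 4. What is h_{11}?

Step forward from the initial values:
h_3 = 10; h_4 = 28; h_5 = 76; h_6 = 208; h_7 = 568; h_8 = 1552; h_9 = 4240; h_{10} = 11584; h_{11} = 31648.

31648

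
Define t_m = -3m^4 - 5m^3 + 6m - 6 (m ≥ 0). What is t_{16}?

t_{16} = -3·16^4 - 5·16^3 + 6·16 - 6 = -216998.

-216998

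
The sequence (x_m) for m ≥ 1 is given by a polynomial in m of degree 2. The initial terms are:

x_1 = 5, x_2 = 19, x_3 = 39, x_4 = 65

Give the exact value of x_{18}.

1059

1st diffs: 14, 20, 26.
2nd diffs: 6, 6 (constant).
Newton forward-difference form: x_m = 5 + 14·C(m-1,1) + 6·C(m-1,2).
At m = 18: m-1 = 17, so x_{18} = 5 + 238 + 816 = 1059.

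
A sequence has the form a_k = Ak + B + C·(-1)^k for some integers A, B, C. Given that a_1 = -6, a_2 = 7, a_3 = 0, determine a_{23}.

The three given values yield: A + B - C = -6; 2A + B + C = 7; 3A + B - C = 0.
Subtracting the first from the second: A + 2C = 13.
Subtracting the second from the third: A - 2C = -7.
Solving: C = 5, A = 3, then B = -4.
Hence a_{23} = 3·23 + (-4) + 5·(-1) = 60.

60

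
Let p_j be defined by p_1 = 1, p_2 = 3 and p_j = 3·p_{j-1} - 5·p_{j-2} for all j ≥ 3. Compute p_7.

-71

Iterate the recurrence:
p_3 = 4;  p_4 = -3;  p_5 = -29;  p_6 = -72;  p_7 = -71.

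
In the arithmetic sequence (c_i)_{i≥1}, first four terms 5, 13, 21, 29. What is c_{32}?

253

Common difference d = 8.
c_i = 5 + (i - 1)·8.
c_{32} = 5 + 31·8 = 253.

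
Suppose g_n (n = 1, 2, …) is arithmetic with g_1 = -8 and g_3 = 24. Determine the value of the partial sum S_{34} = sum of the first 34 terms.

Common difference d = (24 - (-8)) / (3 - 1) = 16.
g_n = -8 + (n - 1)·16.
g_{34} = 520; S = 34·(-8 + 520)/2 = 8704.

8704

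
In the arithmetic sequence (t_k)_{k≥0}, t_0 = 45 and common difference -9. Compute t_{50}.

t_k = 45 + (k - 0)·(-9).
t_{50} = 45 + 50·(-9) = -405.

-405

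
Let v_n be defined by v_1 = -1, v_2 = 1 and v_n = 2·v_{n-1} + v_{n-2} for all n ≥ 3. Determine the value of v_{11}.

Step forward from the initial values:
v_3 = 1  v_4 = 3  v_5 = 7  v_6 = 17  v_7 = 41  v_8 = 99  v_9 = 239  v_{10} = 577  v_{11} = 1393.

1393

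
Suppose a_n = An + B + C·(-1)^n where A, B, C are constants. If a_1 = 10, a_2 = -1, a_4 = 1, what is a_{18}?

Write the equations: A + B - C = 10; 2A + B + C = -1; 4A + B + C = 1.
Subtracting the first from the second: A + 2C = -11.
Subtracting the second from the third: 2A = 2.
Solving: C = -6, A = 1, then B = 3.
Hence a_{18} = 1·18 + 3 + (-6)·1 = 15.

15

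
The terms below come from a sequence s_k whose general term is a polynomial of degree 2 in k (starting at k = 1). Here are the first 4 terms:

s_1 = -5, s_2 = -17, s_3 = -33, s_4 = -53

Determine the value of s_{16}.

-605

1st diffs: -12, -16, -20.
2nd diffs: -4, -4 (constant).
Newton forward-difference form: s_k = -5 + (-12)·C(k-1,1) + (-4)·C(k-1,2).
At k = 16: k-1 = 15, so s_{16} = -5 - 180 - 420 = -605.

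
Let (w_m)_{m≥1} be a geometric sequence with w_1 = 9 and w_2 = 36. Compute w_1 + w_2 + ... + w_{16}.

12884901885

Common ratio r = 4.
w_m = 9·4^(m-1).
S = 9·(4^16 - 1)/(4 - 1) = 9·(4294967296 - 1)/(3) = 12884901885.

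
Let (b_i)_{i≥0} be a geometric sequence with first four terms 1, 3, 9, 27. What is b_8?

Common ratio r = 3.
b_i = 1·3^(i-0).
b_8 = 1·3^8 = 6561.

6561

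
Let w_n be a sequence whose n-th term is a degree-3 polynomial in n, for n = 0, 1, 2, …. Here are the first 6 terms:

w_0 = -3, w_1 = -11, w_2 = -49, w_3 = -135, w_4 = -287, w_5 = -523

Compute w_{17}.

-16459

1st diffs: -8, -38, -86, -152, -236.
2nd diffs: -30, -48, -66, -84.
3rd diffs: -18, -18, -18 (constant).
Newton forward-difference form: w_n = -3 + (-8)·C(n,1) + (-30)·C(n,2) + (-18)·C(n,3).
At n = 17: n = 17, so w_{17} = -3 - 136 - 4080 - 12240 = -16459.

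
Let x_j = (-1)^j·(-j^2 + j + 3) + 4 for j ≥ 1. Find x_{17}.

273

(-1)^17 = -1; -j^2 + j + 3 at j=17 is -269; so x_{17} = 273.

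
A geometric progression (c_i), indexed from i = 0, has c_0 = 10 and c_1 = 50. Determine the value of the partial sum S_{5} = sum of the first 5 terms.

Common ratio r = 5.
c_i = 10·5^(i-0).
S = 10·(5^5 - 1)/(5 - 1) = 10·(3125 - 1)/(4) = 7810.

7810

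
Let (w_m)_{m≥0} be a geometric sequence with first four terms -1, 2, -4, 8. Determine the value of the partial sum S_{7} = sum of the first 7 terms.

-43

Common ratio r = -2.
w_m = (-1)·(-2)^(m-0).
S = (-1)·((-2)^7 - 1)/(-2 - 1) = (-1)·(-128 - 1)/(-3) = -43.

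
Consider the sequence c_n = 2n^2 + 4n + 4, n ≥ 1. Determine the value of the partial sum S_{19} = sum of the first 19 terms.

Over n = 1..19: Σn = 190, Σn² = 2470.
Total = (2)·2470 + (4)·190 + (4)·19 = 5776.

5776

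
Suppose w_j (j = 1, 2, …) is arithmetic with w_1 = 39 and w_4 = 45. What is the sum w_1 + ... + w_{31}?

Common difference d = (45 - 39) / (4 - 1) = 2.
w_j = 39 + (j - 1)·2.
w_{31} = 99; S = 31·(39 + 99)/2 = 2139.

2139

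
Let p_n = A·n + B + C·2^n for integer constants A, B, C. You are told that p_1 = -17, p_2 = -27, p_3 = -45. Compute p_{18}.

At n = 1, 2, 3: A + B + 2C = -17; 2A + B + 4C = -27; 3A + B + 8C = -45.
Subtracting the first from the second: A + 2C = -10.
Subtracting the second from the third: A + 4C = -18.
Solving: C = -4, A = -2, then B = -7.
So p_n = -2·n + (-7) + (-4)·2^n; at n=18 this is -1048619.

-1048619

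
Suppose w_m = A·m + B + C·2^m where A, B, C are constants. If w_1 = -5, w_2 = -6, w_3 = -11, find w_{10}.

Write the equations: A + B + 2C = -5; 2A + B + 4C = -6; 3A + B + 8C = -11.
Subtracting the first from the second: A + 2C = -1.
Subtracting the second from the third: A + 4C = -5.
Solving: C = -2, A = 3, then B = -4.
Hence w_{10} = 3·10 + (-4) + (-2)·1024 = -2022.

-2022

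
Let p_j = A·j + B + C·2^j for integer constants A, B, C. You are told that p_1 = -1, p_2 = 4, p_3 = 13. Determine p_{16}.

The three given values yield: A + B + 2C = -1; 2A + B + 4C = 4; 3A + B + 8C = 13.
Subtracting the first from the second: A + 2C = 5.
Subtracting the second from the third: A + 4C = 9.
Solving: C = 2, A = 1, then B = -6.
Therefore p_{16} = 16 + (-6) + 2·65536 = 131082.

131082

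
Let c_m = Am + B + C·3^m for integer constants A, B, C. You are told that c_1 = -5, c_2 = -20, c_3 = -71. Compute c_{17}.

Plug in m = 1, 2, 3: A + B + 3C = -5; 2A + B + 9C = -20; 3A + B + 27C = -71.
Subtracting the first from the second: A + 6C = -15.
Subtracting the second from the third: A + 18C = -51.
Solving: C = -3, A = 3, then B = 1.
Hence c_{17} = 3·17 + 1 + (-3)·129140163 = -387420437.

-387420437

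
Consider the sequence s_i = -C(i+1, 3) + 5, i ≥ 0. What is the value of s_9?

C(10, 3) = 120, so s_9 = -115.

-115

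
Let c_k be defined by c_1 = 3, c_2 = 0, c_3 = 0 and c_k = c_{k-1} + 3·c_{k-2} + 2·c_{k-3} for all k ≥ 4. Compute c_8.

c_4 = 6;  c_5 = 6;  c_6 = 24;  c_7 = 54;  c_8 = 138.

138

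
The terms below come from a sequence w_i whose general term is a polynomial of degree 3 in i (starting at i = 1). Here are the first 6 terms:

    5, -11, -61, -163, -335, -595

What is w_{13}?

-6391

1st diffs: -16, -50, -102, -172, -260.
2nd diffs: -34, -52, -70, -88.
3rd diffs: -18, -18, -18 (constant).
Newton forward-difference form: w_i = 5 + (-16)·C(i-1,1) + (-34)·C(i-1,2) + (-18)·C(i-1,3).
At i = 13: i-1 = 12, so w_{13} = 5 - 192 - 2244 - 3960 = -6391.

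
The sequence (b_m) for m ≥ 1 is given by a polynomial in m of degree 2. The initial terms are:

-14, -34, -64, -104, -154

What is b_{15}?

1st diffs: -20, -30, -40, -50.
2nd diffs: -10, -10, -10 (constant).
So b_m = -5m^2 - 5m - 4.
Evaluating at m = 15 gives b_{15} = -1204.

-1204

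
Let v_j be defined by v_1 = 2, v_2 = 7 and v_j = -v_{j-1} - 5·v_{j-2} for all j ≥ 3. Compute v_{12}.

Compute successive terms:
v_3 = -17;  v_4 = -18;  v_5 = 103;  v_6 = -13;  v_7 = -502;  v_8 = 567;  v_9 = 1943;  v_{10} = -4778;  v_{11} = -4937;  v_{12} = 28827.

28827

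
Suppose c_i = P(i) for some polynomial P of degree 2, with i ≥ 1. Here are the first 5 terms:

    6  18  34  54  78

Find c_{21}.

1006

1st diffs: 12, 16, 20, 24.
2nd diffs: 4, 4, 4 (constant).
Newton forward-difference form: c_i = 6 + 12·C(i-1,1) + 4·C(i-1,2).
At i = 21: i-1 = 20, so c_{21} = 6 + 240 + 760 = 1006.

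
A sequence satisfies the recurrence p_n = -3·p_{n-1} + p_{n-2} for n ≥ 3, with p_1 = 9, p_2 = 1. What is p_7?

621

Compute successive terms:
p_3 = 6  p_4 = -17  p_5 = 57  p_6 = -188  p_7 = 621.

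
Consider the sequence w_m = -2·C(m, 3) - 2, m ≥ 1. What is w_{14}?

C(14, 3) = 364, so w_{14} = -730.

-730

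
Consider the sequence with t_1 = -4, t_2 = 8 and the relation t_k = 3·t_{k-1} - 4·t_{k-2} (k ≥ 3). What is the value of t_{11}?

6376

t_3 = 40; t_4 = 88; t_5 = 104; t_6 = -40; t_7 = -536; t_8 = -1448; t_9 = -2200; t_{10} = -808; t_{11} = 6376.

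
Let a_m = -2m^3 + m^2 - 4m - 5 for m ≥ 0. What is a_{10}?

a_{10} = -2·10^3 + 1·10^2 - 4·10 - 5 = -1945.

-1945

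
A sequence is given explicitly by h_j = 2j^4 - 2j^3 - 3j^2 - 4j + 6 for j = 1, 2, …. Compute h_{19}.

245771

h_{19} = 2·19^4 - 2·19^3 - 3·19^2 - 4·19 + 6 = 245771.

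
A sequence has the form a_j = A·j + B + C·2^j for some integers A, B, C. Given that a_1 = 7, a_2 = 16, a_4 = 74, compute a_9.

Write the equations: A + B + 2C = 7; 2A + B + 4C = 16; 4A + B + 16C = 74.
Subtracting the first from the second: A + 2C = 9.
Subtracting the second from the third: 2A + 12C = 58.
Solving: C = 5, A = -1, then B = -2.
So a_j = -1·j + (-2) + 5·2^j; at j=9 this is 2549.

2549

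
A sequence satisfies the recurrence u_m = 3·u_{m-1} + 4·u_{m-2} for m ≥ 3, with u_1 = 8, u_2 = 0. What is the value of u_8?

u_3 = 32; u_4 = 96; u_5 = 416; u_6 = 1632; u_7 = 6560; u_8 = 26208.
(Characteristic roots are 4 and -1.)

26208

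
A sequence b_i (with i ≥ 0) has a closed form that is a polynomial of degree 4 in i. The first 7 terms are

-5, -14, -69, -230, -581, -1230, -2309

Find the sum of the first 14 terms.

1st diffs: -9, -55, -161, -351, -649, -1079.
2nd diffs: -46, -106, -190, -298, -430.
3rd diffs: -60, -84, -108, -132.
4th diffs: -24, -24, -24 (constant).
Newton forward-difference form: b_i = -5 + (-9)·C(i,1) + (-46)·C(i,2) + (-60)·C(i,3) + (-24)·C(i,4).
Continuing: …, -3974, -6405, -9806, -14405, …, b_{13} = -38030.
Summing i = 0..13 (14 terms) gives -125741.

-125741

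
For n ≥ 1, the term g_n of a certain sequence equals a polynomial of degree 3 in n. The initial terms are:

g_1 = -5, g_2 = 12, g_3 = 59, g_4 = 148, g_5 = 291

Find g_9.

1st diffs: 17, 47, 89, 143.
2nd diffs: 30, 42, 54.
3rd diffs: 12, 12 (constant).
Newton forward-difference form: g_n = -5 + 17·C(n-1,1) + 30·C(n-1,2) + 12·C(n-1,3).
At n = 9: n-1 = 8, so g_9 = -5 + 136 + 840 + 672 = 1643.

1643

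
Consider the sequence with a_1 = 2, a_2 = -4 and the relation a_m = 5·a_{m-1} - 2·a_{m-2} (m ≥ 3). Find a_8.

Iterate the recurrence:
a_3 = -24;  a_4 = -112;  a_5 = -512;  a_6 = -2336;  a_7 = -10656;  a_8 = -48608.

-48608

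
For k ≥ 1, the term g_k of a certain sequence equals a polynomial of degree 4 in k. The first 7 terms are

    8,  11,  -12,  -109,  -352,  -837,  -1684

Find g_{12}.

-17229

1st diffs: 3, -23, -97, -243, -485, -847.
2nd diffs: -26, -74, -146, -242, -362.
3rd diffs: -48, -72, -96, -120.
4th diffs: -24, -24, -24 (constant).
So g_k = -k^4 + 2k^3 + 4k + 3.
Evaluating at k = 12 gives g_{12} = -17229.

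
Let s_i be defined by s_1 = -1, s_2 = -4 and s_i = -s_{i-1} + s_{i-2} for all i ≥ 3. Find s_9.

s_3 = 3  s_4 = -7  s_5 = 10  s_6 = -17  s_7 = 27  s_8 = -44  s_9 = 71.

71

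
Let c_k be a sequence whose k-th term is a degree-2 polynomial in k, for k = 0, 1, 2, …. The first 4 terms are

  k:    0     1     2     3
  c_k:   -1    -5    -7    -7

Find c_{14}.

1st diffs: -4, -2, 0.
2nd diffs: 2, 2 (constant).
Newton forward-difference form: c_k = -1 + (-4)·C(k,1) + 2·C(k,2).
At k = 14: k = 14, so c_{14} = -1 - 56 + 182 = 125.

125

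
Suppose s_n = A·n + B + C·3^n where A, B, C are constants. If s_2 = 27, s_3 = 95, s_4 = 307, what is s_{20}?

13947137523

At n = 2, 3, 4: 2A + B + 9C = 27; 3A + B + 27C = 95; 4A + B + 81C = 307.
Subtracting the first from the second: A + 18C = 68.
Subtracting the second from the third: A + 54C = 212.
Solving: C = 4, A = -4, then B = -1.
So s_n = -4·n + (-1) + 4·3^n; at n=20 this is 13947137523.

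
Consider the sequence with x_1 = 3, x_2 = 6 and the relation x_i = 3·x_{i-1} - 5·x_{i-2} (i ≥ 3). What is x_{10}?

Compute successive terms:
x_3 = 3; x_4 = -21; x_5 = -78; x_6 = -129; x_7 = 3; x_8 = 654; x_9 = 1947; x_{10} = 2571.

2571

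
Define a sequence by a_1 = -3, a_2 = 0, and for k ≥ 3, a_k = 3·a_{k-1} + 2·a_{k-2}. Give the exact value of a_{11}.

-134178

a_3 = -6; a_4 = -18; a_5 = -66; a_6 = -234; a_7 = -834; a_8 = -2970; a_9 = -10578; a_{10} = -37674; a_{11} = -134178.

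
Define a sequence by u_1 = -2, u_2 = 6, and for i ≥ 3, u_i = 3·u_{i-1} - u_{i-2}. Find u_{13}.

313630

Compute successive terms:
u_3 = 20, u_4 = 54, u_5 = 142, …, u_{10} = 17478, u_{11} = 45758, u_{12} = 119796, u_{13} = 313630.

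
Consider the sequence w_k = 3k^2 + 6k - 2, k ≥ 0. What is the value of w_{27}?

w_{27} = 3·27^2 + 6·27 - 2 = 2347.

2347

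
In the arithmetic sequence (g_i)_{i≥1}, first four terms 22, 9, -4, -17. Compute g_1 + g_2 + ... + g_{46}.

-12443

Common difference d = -13.
g_i = 22 + (i - 1)·(-13).
g_{46} = -563; S = 46·(22 + (-563))/2 = -12443.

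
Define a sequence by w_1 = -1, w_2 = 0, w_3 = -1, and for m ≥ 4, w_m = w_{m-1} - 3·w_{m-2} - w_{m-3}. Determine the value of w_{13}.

Step forward from the initial values:
w_4 = 0, w_5 = 3, w_6 = 4, w_7 = -5, w_8 = -20, w_9 = -9, w_{10} = 56, w_{11} = 103, w_{12} = -56, w_{13} = -421.

-421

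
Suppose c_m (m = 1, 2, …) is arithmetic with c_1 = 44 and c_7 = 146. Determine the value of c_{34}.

605

Common difference d = (146 - 44) / (7 - 1) = 17.
c_m = 44 + (m - 1)·17.
c_{34} = 44 + 33·17 = 605.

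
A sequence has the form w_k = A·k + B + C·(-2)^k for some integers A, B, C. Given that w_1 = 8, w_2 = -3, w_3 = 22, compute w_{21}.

Plug in k = 1, 2, 3: A + B - 2C = 8; 2A + B + 4C = -3; 3A + B - 8C = 22.
Subtracting the first from the second: A + 6C = -11.
Subtracting the second from the third: A - 12C = 25.
Solving: C = -2, A = 1, then B = 3.
Therefore w_{21} = 21 + 3 + (-2)·(-2097152) = 4194328.

4194328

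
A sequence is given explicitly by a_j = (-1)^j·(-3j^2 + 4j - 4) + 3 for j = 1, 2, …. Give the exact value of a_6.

-85

(-1)^6 = 1; -3j^2 + 4j - 4 at j=6 is -88; so a_6 = -85.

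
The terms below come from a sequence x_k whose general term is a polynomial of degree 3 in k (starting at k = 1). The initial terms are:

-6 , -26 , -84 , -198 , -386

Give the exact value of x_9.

1st diffs: -20, -58, -114, -188.
2nd diffs: -38, -56, -74.
3rd diffs: -18, -18 (constant).
So x_k = -3k^3 - k^2 + 4k - 6.
Evaluating at k = 9 gives x_9 = -2238.

-2238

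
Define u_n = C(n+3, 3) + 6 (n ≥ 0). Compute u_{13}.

566

C(16, 3) = 560, so u_{13} = 566.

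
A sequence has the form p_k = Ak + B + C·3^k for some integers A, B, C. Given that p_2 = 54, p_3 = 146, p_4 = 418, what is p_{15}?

71744570

Plug in k = 2, 3, 4: 2A + B + 9C = 54; 3A + B + 27C = 146; 4A + B + 81C = 418.
Subtracting the first from the second: A + 18C = 92.
Subtracting the second from the third: A + 54C = 272.
Solving: C = 5, A = 2, then B = 5.
Hence p_{15} = 2·15 + 5 + 5·14348907 = 71744570.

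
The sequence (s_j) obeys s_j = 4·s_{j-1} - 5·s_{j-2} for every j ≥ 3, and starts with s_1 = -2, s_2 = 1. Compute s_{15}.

-72266

Compute successive terms:
s_3 = 14, s_4 = 51, s_5 = 134, …, s_{12} = -37629, s_{13} = -74986, s_{14} = -111799, s_{15} = -72266.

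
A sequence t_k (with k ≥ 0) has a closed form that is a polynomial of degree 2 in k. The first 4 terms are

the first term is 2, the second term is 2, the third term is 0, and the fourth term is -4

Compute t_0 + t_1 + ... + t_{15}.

-1088

1st diffs: 0, -2, -4.
2nd diffs: -2, -2 (constant).
Newton forward-difference form: t_k = 2 + (-2)·C(k,2).
Continuing: …, -10, -18, -28, -40, …, t_{15} = -208.
Summing k = 0..15 (16 terms) gives -1088.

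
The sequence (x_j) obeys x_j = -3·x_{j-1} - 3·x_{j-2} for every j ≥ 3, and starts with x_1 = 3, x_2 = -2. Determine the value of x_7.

-81

x_3 = -3, x_4 = 15, x_5 = -36, x_6 = 63, x_7 = -81.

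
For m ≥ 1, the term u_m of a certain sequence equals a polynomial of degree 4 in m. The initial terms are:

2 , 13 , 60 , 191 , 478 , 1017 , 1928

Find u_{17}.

75058

1st diffs: 11, 47, 131, 287, 539, 911.
2nd diffs: 36, 84, 156, 252, 372.
3rd diffs: 48, 72, 96, 120.
4th diffs: 24, 24, 24 (constant).
Newton forward-difference form: u_m = 2 + 11·C(m-1,1) + 36·C(m-1,2) + 48·C(m-1,3) + 24·C(m-1,4).
At m = 17: m-1 = 16, so u_{17} = 2 + 176 + 4320 + 26880 + 43680 = 75058.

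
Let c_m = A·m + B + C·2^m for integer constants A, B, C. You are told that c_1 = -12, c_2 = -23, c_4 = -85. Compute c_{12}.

-20493

Write the equations: A + B + 2C = -12; 2A + B + 4C = -23; 4A + B + 16C = -85.
Subtracting the first from the second: A + 2C = -11.
Subtracting the second from the third: 2A + 12C = -62.
Solving: C = -5, A = -1, then B = -1.
So c_m = -1·m + (-1) + (-5)·2^m; at m=12 this is -20493.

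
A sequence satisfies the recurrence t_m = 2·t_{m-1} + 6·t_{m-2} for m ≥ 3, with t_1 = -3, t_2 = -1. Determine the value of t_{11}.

Applying the relation repeatedly:
t_3 = -20;  t_4 = -46;  t_5 = -212;  t_6 = -700;  t_7 = -2672;  t_8 = -9544;  t_9 = -35120;  t_{10} = -127504;  t_{11} = -465728.

-465728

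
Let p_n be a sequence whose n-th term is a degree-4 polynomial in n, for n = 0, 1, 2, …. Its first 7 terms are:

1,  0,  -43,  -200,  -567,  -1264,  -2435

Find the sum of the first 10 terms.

-26243

1st diffs: -1, -43, -157, -367, -697, -1171.
2nd diffs: -42, -114, -210, -330, -474.
3rd diffs: -72, -96, -120, -144.
4th diffs: -24, -24, -24 (constant).
Newton forward-difference form: p_n = 1 + (-1)·C(n,1) + (-42)·C(n,2) + (-72)·C(n,3) + (-24)·C(n,4).
Continuing: -4248, -6895, -10592.
Summing n = 0..9 (10 terms) gives -26243.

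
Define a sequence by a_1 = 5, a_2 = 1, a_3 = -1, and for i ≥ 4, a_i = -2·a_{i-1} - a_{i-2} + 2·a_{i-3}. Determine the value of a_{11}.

303

Step forward from the initial values:
a_4 = 11  a_5 = -19  a_6 = 25  a_7 = -9  a_8 = -45  a_9 = 149  a_{10} = -271  a_{11} = 303.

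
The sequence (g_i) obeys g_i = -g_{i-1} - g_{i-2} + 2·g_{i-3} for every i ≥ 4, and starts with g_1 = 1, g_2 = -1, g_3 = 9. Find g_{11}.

Step forward from the initial values:
g_4 = -6, g_5 = -5, g_6 = 29, g_7 = -36, g_8 = -3, g_9 = 97, g_{10} = -166, g_{11} = 63.

63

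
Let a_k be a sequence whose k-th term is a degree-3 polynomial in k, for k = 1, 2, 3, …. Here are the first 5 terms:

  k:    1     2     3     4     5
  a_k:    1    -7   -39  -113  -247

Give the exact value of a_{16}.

-10829

1st diffs: -8, -32, -74, -134.
2nd diffs: -24, -42, -60.
3rd diffs: -18, -18 (constant).
Newton forward-difference form: a_k = 1 + (-8)·C(k-1,1) + (-24)·C(k-1,2) + (-18)·C(k-1,3).
At k = 16: k-1 = 15, so a_{16} = 1 - 120 - 2520 - 8190 = -10829.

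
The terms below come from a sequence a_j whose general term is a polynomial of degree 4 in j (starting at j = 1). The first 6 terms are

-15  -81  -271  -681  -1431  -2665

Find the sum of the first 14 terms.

-195496

1st diffs: -66, -190, -410, -750, -1234.
2nd diffs: -124, -220, -340, -484.
3rd diffs: -96, -120, -144.
4th diffs: -24, -24 (constant).
Newton forward-difference form: a_j = -15 + (-66)·C(j-1,1) + (-124)·C(j-1,2) + (-96)·C(j-1,3) + (-24)·C(j-1,4).
Continuing: …, -4551, -7281, -11071, -16161, …, a_{14} = -55161.
Summing j = 1..14 (14 terms) gives -195496.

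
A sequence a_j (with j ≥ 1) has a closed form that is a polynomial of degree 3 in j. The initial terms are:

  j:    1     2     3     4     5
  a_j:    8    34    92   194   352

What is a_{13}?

1st diffs: 26, 58, 102, 158.
2nd diffs: 32, 44, 56.
3rd diffs: 12, 12 (constant).
Newton forward-difference form: a_j = 8 + 26·C(j-1,1) + 32·C(j-1,2) + 12·C(j-1,3).
At j = 13: j-1 = 12, so a_{13} = 8 + 312 + 2112 + 2640 = 5072.

5072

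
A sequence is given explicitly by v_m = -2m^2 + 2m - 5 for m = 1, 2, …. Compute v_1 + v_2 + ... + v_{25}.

-10525

Over m = 1..25: Σm = 325, Σm² = 5525.
Total = (-2)·5525 + (2)·325 + (-5)·25 = -10525.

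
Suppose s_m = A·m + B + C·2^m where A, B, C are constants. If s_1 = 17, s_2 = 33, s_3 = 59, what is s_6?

357

Write the equations: A + B + 2C = 17; 2A + B + 4C = 33; 3A + B + 8C = 59.
Subtracting the first from the second: A + 2C = 16.
Subtracting the second from the third: A + 4C = 26.
Solving: C = 5, A = 6, then B = 1.
Therefore s_6 = 36 + 1 + 5·64 = 357.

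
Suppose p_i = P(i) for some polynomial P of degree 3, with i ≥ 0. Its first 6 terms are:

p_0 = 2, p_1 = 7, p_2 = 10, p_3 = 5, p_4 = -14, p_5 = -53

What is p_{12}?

1st diffs: 5, 3, -5, -19, -39.
2nd diffs: -2, -8, -14, -20.
3rd diffs: -6, -6, -6 (constant).
Newton forward-difference form: p_i = 2 + 5·C(i,1) + (-2)·C(i,2) + (-6)·C(i,3).
At i = 12: i = 12, so p_{12} = 2 + 60 - 132 - 1320 = -1390.

-1390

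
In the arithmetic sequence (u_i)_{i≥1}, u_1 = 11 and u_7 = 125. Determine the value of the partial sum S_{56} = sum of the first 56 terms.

29876

Common difference d = (125 - 11) / (7 - 1) = 19.
u_i = 11 + (i - 1)·19.
u_{56} = 1056; S = 56·(11 + 1056)/2 = 29876.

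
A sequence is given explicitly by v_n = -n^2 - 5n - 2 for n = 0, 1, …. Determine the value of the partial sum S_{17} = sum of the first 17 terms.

-2210

Over n = 0..16: Σn = 136, Σn² = 1496.
Total = (-1)·1496 + (-5)·136 + (-2)·17 = -2210.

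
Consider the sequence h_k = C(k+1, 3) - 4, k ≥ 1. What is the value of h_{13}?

360

C(14, 3) = 364, so h_{13} = 360.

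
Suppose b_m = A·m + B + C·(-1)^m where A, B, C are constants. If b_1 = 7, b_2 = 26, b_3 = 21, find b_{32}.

The three given values yield: A + B - C = 7; 2A + B + C = 26; 3A + B - C = 21.
Subtracting the first from the second: A + 2C = 19.
Subtracting the second from the third: A - 2C = -5.
Solving: C = 6, A = 7, then B = 6.
Therefore b_{32} = 224 + 6 + 6·1 = 236.

236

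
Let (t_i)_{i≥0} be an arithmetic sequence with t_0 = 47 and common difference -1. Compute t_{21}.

26

t_i = 47 + (i - 0)·(-1).
t_{21} = 47 + 21·(-1) = 26.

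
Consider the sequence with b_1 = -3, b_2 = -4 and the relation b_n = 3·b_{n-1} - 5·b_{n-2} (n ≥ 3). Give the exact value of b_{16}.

-525571

Iterate the recurrence:
b_3 = 3; b_4 = 29; b_5 = 72; …; b_{13} = 35997; b_{14} = 3596; b_{15} = -169197; b_{16} = -525571.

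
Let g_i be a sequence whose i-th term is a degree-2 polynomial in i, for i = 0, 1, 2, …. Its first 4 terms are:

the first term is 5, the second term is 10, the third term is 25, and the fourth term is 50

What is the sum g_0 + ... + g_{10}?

1st diffs: 5, 15, 25.
2nd diffs: 10, 10 (constant).
Newton forward-difference form: g_i = 5 + 5·C(i,1) + 10·C(i,2).
Continuing: …, 85, 130, 185, 250, …, g_{10} = 505.
Summing i = 0..10 (11 terms) gives 1980.

1980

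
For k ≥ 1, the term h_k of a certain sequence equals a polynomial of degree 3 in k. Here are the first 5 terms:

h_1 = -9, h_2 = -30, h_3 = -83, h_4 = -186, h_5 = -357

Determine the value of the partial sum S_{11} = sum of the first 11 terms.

-12474

1st diffs: -21, -53, -103, -171.
2nd diffs: -32, -50, -68.
3rd diffs: -18, -18 (constant).
Newton forward-difference form: h_k = -9 + (-21)·C(k-1,1) + (-32)·C(k-1,2) + (-18)·C(k-1,3).
Continuing: …, -614, -975, -1458, -2081, …, h_{11} = -3819.
Summing k = 1..11 (11 terms) gives -12474.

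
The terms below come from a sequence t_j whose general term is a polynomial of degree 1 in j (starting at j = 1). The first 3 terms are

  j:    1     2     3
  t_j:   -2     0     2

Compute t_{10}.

16

1st diffs: 2, 2 (constant).
So t_j = 2j - 4.
Evaluating at j = 10 gives t_{10} = 16.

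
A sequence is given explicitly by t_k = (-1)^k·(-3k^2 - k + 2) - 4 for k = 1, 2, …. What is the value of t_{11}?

368

(-1)^11 = -1; -3k^2 - k + 2 at k=11 is -372; so t_{11} = 368.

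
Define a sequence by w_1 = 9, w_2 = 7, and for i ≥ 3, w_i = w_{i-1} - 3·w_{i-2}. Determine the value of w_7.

85

Applying the relation repeatedly:
w_3 = -20;  w_4 = -41;  w_5 = 19;  w_6 = 142;  w_7 = 85.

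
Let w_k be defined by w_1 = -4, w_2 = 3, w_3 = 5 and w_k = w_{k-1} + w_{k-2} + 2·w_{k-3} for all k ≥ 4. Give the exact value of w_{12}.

1173

w_4 = 0  w_5 = 11  w_6 = 21  w_7 = 32  w_8 = 75  w_9 = 149  w_{10} = 288  w_{11} = 587  w_{12} = 1173.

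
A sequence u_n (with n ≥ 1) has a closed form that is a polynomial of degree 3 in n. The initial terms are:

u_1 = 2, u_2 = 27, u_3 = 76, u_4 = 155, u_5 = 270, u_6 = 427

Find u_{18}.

7771

1st diffs: 25, 49, 79, 115, 157.
2nd diffs: 24, 30, 36, 42.
3rd diffs: 6, 6, 6 (constant).
Newton forward-difference form: u_n = 2 + 25·C(n-1,1) + 24·C(n-1,2) + 6·C(n-1,3).
At n = 18: n-1 = 17, so u_{18} = 2 + 425 + 3264 + 4080 = 7771.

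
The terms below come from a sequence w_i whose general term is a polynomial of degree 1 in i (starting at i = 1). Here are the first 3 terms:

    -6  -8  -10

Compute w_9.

-22

1st diffs: -2, -2 (constant).
So w_i = -2i - 4.
Evaluating at i = 9 gives w_9 = -22.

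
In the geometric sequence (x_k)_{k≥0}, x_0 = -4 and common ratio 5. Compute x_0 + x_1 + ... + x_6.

-78124

x_k = (-4)·5^(k-0).
S = (-4)·(5^7 - 1)/(5 - 1) = (-4)·(78125 - 1)/(4) = -78124.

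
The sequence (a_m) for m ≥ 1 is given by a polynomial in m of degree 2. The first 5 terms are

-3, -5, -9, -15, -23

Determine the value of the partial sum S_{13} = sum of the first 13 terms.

-767

1st diffs: -2, -4, -6, -8.
2nd diffs: -2, -2, -2 (constant).
So a_m = -m^2 + m - 3.
Continuing: …, -33, -45, -59, -75, …, a_{13} = -159.
Summing m = 1..13 (13 terms) gives -767.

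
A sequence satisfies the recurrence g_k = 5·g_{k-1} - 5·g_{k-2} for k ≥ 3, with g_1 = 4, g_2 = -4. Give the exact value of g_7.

-9500

Step forward from the initial values:
g_3 = -40; g_4 = -180; g_5 = -700; g_6 = -2600; g_7 = -9500.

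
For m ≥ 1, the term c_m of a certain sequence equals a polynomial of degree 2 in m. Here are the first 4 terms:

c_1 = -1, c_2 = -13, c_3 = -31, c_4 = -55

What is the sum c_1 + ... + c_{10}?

1st diffs: -12, -18, -24.
2nd diffs: -6, -6 (constant).
Newton forward-difference form: c_m = -1 + (-12)·C(m-1,1) + (-6)·C(m-1,2).
Continuing: …, -85, -121, -163, -211, …, c_{10} = -325.
Summing m = 1..10 (10 terms) gives -1270.

-1270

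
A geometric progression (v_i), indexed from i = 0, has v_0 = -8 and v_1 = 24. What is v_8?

-52488

Common ratio r = -3.
v_i = (-8)·(-3)^(i-0).
v_8 = (-8)·(-3)^8 = -52488.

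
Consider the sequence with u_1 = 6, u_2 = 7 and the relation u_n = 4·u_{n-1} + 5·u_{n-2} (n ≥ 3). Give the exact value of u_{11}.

u_3 = 58;  u_4 = 267;  u_5 = 1358;  u_6 = 6767;  u_7 = 33858;  u_8 = 169267;  u_9 = 846358;  u_{10} = 4231767;  u_{11} = 21158858.
(Characteristic roots are 5 and -1.)

21158858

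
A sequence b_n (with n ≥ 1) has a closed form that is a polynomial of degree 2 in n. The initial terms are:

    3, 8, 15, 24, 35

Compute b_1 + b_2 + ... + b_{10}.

495

1st diffs: 5, 7, 9, 11.
2nd diffs: 2, 2, 2 (constant).
So b_n = n^2 + 2n.
Continuing: …, 48, 63, 80, 99, …, b_{10} = 120.
Summing n = 1..10 (10 terms) gives 495.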